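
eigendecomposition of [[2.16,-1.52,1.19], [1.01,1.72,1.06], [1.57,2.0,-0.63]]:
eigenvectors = [[(0.01-0.52j), 0.01+0.52j, (-0.36+0j)], [(-0.7+0j), (-0.7-0j), -0.18+0.00j], [-0.48-0.12j, (-0.48+0.12j), 0.92+0.00j]]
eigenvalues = [(2.45+0.93j), (2.45-0.93j), (-1.64+0j)]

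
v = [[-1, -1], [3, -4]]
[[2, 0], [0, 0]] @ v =[[-2, -2], [0, 0]]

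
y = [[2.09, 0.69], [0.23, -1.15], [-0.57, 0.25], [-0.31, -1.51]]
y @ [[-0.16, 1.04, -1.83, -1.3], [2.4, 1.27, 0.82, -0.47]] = [[1.32,3.05,-3.26,-3.04], [-2.8,-1.22,-1.36,0.24], [0.69,-0.28,1.25,0.62], [-3.57,-2.24,-0.67,1.11]]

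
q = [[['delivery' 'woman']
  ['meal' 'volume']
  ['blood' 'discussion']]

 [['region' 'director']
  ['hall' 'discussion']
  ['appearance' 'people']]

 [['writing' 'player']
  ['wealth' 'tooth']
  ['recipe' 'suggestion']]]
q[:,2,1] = ['discussion', 'people', 'suggestion']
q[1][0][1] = 'director'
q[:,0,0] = ['delivery', 'region', 'writing']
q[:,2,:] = [['blood', 'discussion'], ['appearance', 'people'], ['recipe', 'suggestion']]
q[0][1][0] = 'meal'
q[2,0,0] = 'writing'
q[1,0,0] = 'region'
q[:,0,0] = ['delivery', 'region', 'writing']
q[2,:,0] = ['writing', 'wealth', 'recipe']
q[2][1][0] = 'wealth'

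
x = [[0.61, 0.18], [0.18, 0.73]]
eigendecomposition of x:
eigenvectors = [[-0.81, -0.58],  [0.58, -0.81]]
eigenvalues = [0.48, 0.86]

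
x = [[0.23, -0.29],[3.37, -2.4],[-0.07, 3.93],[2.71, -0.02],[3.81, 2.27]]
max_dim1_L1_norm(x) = 6.08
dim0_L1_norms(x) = [10.19, 8.91]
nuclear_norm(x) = 10.91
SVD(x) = [[-0.04, -0.06], [-0.57, -0.48], [-0.00, 0.76], [-0.47, -0.02], [-0.67, 0.42]] @ diag([5.7687839094222575, 5.141821876182687]) @ [[-1.00,-0.02],  [-0.02,1.0]]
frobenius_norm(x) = 7.73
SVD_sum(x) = [[0.22,  0.01], [3.31,  0.08], [0.02,  0.00], [2.71,  0.07], [3.86,  0.09]] + [[0.01, -0.3], [0.06, -2.48], [-0.09, 3.93], [0.0, -0.09], [-0.05, 2.18]]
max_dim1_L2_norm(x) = 4.43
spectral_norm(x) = 5.77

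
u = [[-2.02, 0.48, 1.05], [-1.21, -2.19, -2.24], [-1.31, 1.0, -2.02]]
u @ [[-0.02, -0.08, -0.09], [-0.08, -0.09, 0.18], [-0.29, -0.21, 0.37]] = [[-0.30, -0.10, 0.66], [0.85, 0.76, -1.11], [0.53, 0.44, -0.45]]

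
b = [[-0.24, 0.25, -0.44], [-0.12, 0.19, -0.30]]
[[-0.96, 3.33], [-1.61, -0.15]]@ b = [[-0.17, 0.39, -0.58],[0.40, -0.43, 0.75]]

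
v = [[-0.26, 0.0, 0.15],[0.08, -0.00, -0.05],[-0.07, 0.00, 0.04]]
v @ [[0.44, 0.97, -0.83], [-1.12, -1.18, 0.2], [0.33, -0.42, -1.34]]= [[-0.06, -0.32, 0.01], [0.02, 0.10, 0.00], [-0.02, -0.08, 0.00]]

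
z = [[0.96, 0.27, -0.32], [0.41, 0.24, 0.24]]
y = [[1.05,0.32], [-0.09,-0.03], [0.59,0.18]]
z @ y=[[0.79, 0.24], [0.55, 0.17]]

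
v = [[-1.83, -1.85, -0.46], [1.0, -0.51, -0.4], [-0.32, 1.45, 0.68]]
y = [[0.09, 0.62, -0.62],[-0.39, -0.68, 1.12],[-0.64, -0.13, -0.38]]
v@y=[[0.85, 0.18, -0.76], [0.54, 1.02, -1.04], [-1.03, -1.27, 1.56]]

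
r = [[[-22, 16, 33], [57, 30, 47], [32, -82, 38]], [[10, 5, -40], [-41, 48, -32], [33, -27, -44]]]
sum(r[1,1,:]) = -25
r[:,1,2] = [47, -32]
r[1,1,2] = -32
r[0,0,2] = 33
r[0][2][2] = 38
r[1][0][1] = 5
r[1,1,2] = -32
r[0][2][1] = -82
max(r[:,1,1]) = 48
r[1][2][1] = -27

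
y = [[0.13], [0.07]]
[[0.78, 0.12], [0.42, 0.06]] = y@[[5.99, 0.9]]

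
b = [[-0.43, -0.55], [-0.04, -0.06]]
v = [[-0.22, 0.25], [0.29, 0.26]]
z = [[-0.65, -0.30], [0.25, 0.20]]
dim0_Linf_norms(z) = [0.65, 0.3]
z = b + v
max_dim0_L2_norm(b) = 0.55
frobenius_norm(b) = 0.70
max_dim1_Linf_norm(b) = 0.55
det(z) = -0.06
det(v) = -0.13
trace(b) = -0.49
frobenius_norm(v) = 0.51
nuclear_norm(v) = 0.72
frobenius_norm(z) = 0.78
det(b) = 0.00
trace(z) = -0.45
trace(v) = 0.04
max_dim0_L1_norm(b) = 0.61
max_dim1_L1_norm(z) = 0.95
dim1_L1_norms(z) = [0.95, 0.45]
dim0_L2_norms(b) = [0.43, 0.55]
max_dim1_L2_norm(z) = 0.72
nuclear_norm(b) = 0.71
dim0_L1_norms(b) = [0.47, 0.61]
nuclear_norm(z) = 0.85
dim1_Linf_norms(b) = [0.55, 0.06]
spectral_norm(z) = 0.78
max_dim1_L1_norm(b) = 0.98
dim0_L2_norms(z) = [0.7, 0.36]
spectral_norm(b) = 0.70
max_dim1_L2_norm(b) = 0.7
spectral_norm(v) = 0.39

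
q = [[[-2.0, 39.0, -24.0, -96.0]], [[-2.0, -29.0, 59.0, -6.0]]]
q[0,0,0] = -2.0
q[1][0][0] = -2.0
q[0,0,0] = -2.0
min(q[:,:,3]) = -96.0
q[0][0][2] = -24.0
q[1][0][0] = -2.0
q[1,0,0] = -2.0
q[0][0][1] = 39.0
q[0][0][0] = -2.0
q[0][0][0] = -2.0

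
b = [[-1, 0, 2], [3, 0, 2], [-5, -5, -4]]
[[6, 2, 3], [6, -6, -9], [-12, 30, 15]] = b@[[0, -2, -3], [0, -4, 0], [3, 0, 0]]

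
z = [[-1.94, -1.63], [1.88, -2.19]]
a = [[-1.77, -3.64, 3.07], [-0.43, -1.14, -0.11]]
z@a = [[4.13, 8.92, -5.78], [-2.39, -4.35, 6.01]]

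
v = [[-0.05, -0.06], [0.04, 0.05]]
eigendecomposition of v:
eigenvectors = [[-0.83, 0.71], [0.55, -0.71]]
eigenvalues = [-0.01, 0.01]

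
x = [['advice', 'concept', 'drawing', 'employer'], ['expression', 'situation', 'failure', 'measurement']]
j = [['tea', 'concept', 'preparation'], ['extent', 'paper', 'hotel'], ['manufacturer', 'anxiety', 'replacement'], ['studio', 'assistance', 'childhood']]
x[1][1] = 'situation'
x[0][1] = 'concept'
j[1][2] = 'hotel'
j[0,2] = 'preparation'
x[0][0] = 'advice'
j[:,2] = ['preparation', 'hotel', 'replacement', 'childhood']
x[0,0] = 'advice'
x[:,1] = ['concept', 'situation']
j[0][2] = 'preparation'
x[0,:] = ['advice', 'concept', 'drawing', 'employer']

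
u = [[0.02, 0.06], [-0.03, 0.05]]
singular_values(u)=[0.08, 0.04]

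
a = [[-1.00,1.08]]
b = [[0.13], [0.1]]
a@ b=[[-0.02]]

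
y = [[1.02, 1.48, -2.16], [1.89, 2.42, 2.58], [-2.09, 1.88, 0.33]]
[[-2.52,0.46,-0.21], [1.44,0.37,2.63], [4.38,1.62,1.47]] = y @ [[-1.37, -0.35, -0.07], [0.64, 0.48, 0.62], [0.96, -0.05, 0.49]]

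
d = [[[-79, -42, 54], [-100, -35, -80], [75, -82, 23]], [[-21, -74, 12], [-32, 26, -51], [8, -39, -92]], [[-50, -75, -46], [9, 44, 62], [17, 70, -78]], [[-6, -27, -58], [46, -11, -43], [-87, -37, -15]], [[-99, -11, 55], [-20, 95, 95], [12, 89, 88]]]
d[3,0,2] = -58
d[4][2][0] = 12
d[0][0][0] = -79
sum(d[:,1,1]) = 119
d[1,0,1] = -74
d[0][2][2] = 23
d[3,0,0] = -6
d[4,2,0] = 12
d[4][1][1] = 95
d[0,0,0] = -79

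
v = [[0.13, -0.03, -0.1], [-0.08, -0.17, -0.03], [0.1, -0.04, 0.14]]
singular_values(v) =[0.2, 0.17, 0.16]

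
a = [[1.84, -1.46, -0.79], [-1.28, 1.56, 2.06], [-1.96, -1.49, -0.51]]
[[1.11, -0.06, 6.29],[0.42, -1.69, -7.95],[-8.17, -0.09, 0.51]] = a @ [[2.42, -0.10, 1.4], [2.32, 0.67, -1.57], [-0.05, -1.39, -1.8]]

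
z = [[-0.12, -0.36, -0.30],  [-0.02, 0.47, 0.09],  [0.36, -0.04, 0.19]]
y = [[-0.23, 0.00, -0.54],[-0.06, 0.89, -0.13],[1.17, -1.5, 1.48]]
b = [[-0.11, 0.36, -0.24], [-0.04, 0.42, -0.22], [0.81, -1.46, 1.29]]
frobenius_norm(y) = 2.64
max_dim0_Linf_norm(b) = 1.46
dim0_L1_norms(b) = [0.96, 2.24, 1.75]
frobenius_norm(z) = 0.79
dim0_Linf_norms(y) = [1.17, 1.5, 1.48]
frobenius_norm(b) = 2.21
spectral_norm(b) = 2.20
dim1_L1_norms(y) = [0.77, 1.08, 4.15]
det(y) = 0.26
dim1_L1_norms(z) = [0.78, 0.58, 0.59]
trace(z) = 0.54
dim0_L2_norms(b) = [0.82, 1.56, 1.33]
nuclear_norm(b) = 2.40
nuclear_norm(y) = 3.38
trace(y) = 2.14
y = z + b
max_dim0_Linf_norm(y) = 1.5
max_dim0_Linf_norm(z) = 0.47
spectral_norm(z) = 0.66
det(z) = 0.03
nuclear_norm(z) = 1.18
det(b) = -0.00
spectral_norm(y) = 2.54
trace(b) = 1.60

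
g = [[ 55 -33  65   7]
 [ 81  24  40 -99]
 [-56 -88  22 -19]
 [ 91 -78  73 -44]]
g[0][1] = -33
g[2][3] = -19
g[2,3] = -19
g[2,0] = -56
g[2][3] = -19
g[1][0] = 81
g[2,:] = [-56, -88, 22, -19]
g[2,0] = -56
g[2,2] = 22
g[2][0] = -56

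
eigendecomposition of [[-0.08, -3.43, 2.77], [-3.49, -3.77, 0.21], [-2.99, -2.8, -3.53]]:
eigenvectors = [[-0.82+0.00j, -0.08-0.30j, -0.08+0.30j], [0.54+0.00j, 0.36-0.33j, (0.36+0.33j)], [0.18+0.00j, (0.82+0j), 0.82-0.00j]]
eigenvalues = [(1.57+0j), (-4.48+2.2j), (-4.48-2.2j)]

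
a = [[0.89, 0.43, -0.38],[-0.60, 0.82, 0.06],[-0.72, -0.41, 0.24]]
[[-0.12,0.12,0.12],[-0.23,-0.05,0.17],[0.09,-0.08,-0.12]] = a@[[0.1,0.02,0.05], [-0.23,-0.02,0.24], [0.30,-0.3,0.08]]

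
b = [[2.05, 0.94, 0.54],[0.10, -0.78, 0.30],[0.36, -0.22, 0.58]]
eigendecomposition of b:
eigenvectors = [[0.98,  0.40,  0.35],[0.05,  -0.2,  -0.9],[0.21,  -0.9,  -0.25]]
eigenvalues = [2.22, 0.37, -0.74]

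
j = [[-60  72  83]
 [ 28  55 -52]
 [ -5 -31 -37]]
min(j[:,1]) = -31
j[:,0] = [-60, 28, -5]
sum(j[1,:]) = 31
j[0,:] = [-60, 72, 83]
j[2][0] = -5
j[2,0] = -5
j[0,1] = 72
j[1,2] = -52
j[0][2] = 83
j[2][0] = -5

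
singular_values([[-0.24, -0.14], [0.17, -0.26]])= [0.31, 0.28]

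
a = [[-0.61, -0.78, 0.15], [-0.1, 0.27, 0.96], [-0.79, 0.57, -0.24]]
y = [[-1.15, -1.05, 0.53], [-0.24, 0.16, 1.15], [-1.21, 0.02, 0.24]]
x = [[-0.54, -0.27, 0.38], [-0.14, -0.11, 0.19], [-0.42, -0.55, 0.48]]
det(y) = 1.48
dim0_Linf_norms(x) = [0.54, 0.55, 0.48]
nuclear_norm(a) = 3.01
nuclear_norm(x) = 1.38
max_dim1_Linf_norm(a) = 0.96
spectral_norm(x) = 1.11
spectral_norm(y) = 2.01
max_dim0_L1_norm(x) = 1.1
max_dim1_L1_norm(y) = 2.73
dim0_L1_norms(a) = [1.5, 1.62, 1.35]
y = a + x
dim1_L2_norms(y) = [1.64, 1.19, 1.23]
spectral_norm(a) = 1.00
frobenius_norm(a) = 1.74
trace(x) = -0.17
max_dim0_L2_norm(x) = 0.7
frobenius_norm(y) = 2.37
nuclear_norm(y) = 3.76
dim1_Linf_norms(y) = [1.15, 1.15, 1.21]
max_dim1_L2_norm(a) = 1.0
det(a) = 1.01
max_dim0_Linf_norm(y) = 1.21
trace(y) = -0.75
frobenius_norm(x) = 1.13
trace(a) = -0.58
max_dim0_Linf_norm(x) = 0.55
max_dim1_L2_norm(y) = 1.64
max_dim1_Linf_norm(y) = 1.21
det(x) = -0.01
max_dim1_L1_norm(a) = 1.6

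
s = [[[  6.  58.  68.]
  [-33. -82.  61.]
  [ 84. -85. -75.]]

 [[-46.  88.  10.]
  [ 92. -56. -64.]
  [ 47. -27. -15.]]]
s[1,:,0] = [-46.0, 92.0, 47.0]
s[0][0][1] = 58.0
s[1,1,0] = 92.0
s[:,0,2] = [68.0, 10.0]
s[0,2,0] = 84.0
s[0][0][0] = 6.0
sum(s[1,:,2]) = -69.0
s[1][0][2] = 10.0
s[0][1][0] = -33.0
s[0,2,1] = -85.0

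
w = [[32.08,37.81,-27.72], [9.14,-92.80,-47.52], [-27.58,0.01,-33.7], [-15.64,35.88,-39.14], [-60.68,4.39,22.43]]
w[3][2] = -39.14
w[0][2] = -27.72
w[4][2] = 22.43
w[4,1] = 4.39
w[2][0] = -27.58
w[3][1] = 35.88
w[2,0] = -27.58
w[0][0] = 32.08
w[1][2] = -47.52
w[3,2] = -39.14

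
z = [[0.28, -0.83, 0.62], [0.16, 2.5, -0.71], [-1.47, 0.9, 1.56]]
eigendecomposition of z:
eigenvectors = [[(0.59+0j), (-0.03+0.25j), (-0.03-0.25j)], [(0.25+0j), (-0.28-0.42j), -0.28+0.42j], [(0.77+0j), (-0.82+0j), (-0.82-0j)]]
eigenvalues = [(0.73+0j), (1.81+0.91j), (1.81-0.91j)]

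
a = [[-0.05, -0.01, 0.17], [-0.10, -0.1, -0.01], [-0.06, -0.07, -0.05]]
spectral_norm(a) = 0.18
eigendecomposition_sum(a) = [[-0.02+0.06j,(-0.01+0.05j),(0.09-0j)], [(-0.05-0.03j),(-0.05-0.01j),-0.01+0.08j], [(-0.03-0.03j),(-0.04-0.02j),-0.02+0.06j]] + [[-0.02-0.06j, (-0.01-0.05j), 0.09+0.00j],[-0.05+0.03j, (-0.05+0.01j), (-0.01-0.08j)],[(-0.03+0.03j), (-0.04+0.02j), -0.02-0.06j]] + [[(-0+0j),  -0j,  -0.00+0.00j],[-0j,  -0.00+0.00j,  -0j],[(-0+0j),  -0j,  (-0+0j)]]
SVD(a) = [[0.96, -0.21, 0.2], [0.28, 0.77, -0.58], [-0.03, 0.61, 0.79]] @ diag([0.18151928671997, 0.1721939241817213, 3.199332665789336e-05]) @ [[-0.41, -0.20, 0.89], [-0.60, -0.68, -0.42], [-0.69, 0.71, -0.16]]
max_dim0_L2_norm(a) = 0.18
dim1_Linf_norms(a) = [0.17, 0.1, 0.07]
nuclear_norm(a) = 0.35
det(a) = -0.00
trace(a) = -0.20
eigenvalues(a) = [(-0.1+0.1j), (-0.1-0.1j), (-0+0j)]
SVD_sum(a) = [[-0.07, -0.03, 0.16], [-0.02, -0.01, 0.05], [0.0, 0.0, -0.01]] + [[0.02, 0.02, 0.01], [-0.08, -0.09, -0.06], [-0.06, -0.07, -0.04]] + [[-0.0, 0.00, -0.00],  [0.00, -0.00, 0.0],  [-0.0, 0.00, -0.00]]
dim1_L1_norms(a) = [0.23, 0.21, 0.18]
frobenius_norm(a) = 0.25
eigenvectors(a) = [[(0.65+0j), (0.65-0j), (0.69+0j)], [(-0.04+0.6j), (-0.04-0.6j), -0.71+0.00j], [-0.19+0.43j, -0.19-0.43j, (0.16+0j)]]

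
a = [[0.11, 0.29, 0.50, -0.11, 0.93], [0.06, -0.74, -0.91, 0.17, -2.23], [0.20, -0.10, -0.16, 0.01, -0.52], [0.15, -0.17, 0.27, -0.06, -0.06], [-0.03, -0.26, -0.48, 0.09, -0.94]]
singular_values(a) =[3.01, 0.42, 0.19, 0.01, 0.0]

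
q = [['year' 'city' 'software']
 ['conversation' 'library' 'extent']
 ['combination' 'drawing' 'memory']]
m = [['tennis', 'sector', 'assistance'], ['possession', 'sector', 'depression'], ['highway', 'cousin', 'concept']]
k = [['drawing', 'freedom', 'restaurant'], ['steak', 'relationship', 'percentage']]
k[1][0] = 'steak'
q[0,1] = 'city'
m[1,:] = ['possession', 'sector', 'depression']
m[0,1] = 'sector'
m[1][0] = 'possession'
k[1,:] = ['steak', 'relationship', 'percentage']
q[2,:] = ['combination', 'drawing', 'memory']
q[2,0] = 'combination'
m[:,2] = ['assistance', 'depression', 'concept']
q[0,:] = ['year', 'city', 'software']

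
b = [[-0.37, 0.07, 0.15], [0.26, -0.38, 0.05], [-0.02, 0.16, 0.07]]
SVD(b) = [[-0.60,-0.8,0.07], [0.77,-0.55,0.33], [-0.22,0.25,0.94]] @ diag([0.5681569054270791, 0.2750893387546532, 0.10594142966305975]) @ [[0.75,  -0.65,  -0.12], [0.53,  0.7,  -0.47], [0.39,  0.29,  0.87]]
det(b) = 0.02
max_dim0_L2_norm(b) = 0.45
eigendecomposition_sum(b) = [[-0.21,0.08,0.05], [0.84,-0.31,-0.21], [-0.26,0.1,0.06]] + [[-0.16, -0.02, 0.06],[-0.58, -0.08, 0.23],[0.23, 0.03, -0.09]] + [[0.00, 0.01, 0.03], [0.00, 0.01, 0.03], [0.01, 0.03, 0.09]]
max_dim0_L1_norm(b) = 0.65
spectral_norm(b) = 0.57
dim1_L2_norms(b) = [0.41, 0.46, 0.18]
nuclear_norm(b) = 0.95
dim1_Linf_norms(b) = [0.37, 0.38, 0.16]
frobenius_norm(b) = 0.64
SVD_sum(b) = [[-0.26, 0.22, 0.04], [0.33, -0.28, -0.05], [-0.10, 0.08, 0.02]] + [[-0.12, -0.15, 0.1], [-0.08, -0.11, 0.07], [0.04, 0.05, -0.03]] + [[0.0, 0.00, 0.01], [0.01, 0.01, 0.03], [0.04, 0.03, 0.09]]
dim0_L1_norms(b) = [0.65, 0.61, 0.27]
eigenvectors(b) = [[0.24, -0.25, 0.32], [-0.93, -0.90, 0.26], [0.29, 0.35, 0.91]]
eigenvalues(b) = [-0.46, -0.33, 0.11]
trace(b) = -0.68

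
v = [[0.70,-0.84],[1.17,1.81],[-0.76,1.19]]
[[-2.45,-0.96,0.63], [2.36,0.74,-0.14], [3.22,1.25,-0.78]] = v@ [[-1.09, -0.50, 0.45], [2.01, 0.73, -0.37]]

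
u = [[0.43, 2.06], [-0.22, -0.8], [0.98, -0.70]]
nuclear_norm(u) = 3.40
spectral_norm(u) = 2.33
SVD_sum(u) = [[0.19, 2.08],[-0.07, -0.81],[-0.05, -0.61]] + [[0.24, -0.02], [-0.15, 0.01], [1.03, -0.09]]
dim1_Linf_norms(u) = [2.06, 0.8, 0.98]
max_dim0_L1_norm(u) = 3.56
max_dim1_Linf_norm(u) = 2.06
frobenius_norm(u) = 2.56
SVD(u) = [[0.9, 0.23], [-0.35, -0.14], [-0.26, 0.96]] @ diag([2.3253210680621987, 1.07711741719558]) @ [[0.09, 1.00],[1.0, -0.09]]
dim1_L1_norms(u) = [2.49, 1.02, 1.68]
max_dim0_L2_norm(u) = 2.32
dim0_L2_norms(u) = [1.09, 2.32]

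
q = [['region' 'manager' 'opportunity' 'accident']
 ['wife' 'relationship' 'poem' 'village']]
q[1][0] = 'wife'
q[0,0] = 'region'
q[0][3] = 'accident'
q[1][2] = 'poem'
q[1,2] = 'poem'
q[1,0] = 'wife'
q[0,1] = 'manager'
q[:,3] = ['accident', 'village']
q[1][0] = 'wife'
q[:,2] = ['opportunity', 'poem']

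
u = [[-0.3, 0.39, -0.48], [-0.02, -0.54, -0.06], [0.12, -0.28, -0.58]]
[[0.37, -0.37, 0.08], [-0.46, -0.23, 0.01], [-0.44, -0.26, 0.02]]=u @ [[-0.52, 0.91, -0.17],  [0.85, 0.34, -0.01],  [0.24, 0.47, -0.07]]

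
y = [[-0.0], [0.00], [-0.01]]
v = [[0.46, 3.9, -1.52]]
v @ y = [[0.02]]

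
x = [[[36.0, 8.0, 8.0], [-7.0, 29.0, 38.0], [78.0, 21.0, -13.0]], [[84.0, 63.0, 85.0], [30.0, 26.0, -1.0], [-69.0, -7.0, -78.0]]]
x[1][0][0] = 84.0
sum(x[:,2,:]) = -68.0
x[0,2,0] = 78.0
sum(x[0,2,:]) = 86.0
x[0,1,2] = 38.0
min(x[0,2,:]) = -13.0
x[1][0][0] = 84.0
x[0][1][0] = -7.0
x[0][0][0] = 36.0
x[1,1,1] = 26.0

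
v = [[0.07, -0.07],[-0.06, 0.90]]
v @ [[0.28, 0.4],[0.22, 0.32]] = [[0.0, 0.01], [0.18, 0.26]]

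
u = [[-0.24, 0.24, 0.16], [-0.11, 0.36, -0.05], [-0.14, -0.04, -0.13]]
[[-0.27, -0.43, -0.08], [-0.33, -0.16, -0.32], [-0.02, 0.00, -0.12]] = u@[[0.35, 0.91, 0.21], [-0.79, -0.3, -0.69], [0.05, -0.89, 0.88]]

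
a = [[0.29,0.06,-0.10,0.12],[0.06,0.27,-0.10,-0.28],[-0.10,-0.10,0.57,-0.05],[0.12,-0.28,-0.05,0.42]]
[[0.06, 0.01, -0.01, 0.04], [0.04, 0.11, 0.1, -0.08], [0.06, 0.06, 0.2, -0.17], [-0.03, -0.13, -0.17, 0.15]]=a@[[0.27, 0.09, 0.17, -0.06],[0.09, 0.31, 0.17, -0.12],[0.17, 0.17, 0.38, -0.3],[-0.06, -0.12, -0.3, 0.25]]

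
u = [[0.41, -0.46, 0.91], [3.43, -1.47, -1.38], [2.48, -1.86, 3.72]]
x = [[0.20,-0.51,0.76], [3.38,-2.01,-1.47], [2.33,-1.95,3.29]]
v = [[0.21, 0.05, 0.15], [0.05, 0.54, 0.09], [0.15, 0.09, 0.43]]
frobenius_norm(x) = 6.21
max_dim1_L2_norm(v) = 0.55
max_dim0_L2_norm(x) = 4.11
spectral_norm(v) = 0.63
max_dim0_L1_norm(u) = 6.32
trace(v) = 1.18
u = v + x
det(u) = 1.66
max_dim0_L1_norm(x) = 5.91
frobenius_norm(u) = 6.36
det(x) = 4.07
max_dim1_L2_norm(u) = 4.84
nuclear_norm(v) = 1.18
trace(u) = 2.66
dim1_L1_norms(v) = [0.41, 0.68, 0.67]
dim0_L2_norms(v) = [0.26, 0.55, 0.46]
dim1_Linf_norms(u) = [0.91, 3.43, 3.72]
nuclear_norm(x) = 8.85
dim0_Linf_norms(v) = [0.21, 0.54, 0.43]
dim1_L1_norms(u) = [1.78, 6.28, 8.06]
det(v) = 0.04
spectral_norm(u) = 5.27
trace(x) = 1.48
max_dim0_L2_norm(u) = 4.25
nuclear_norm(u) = 8.92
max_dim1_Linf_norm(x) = 3.38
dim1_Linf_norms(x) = [0.76, 3.38, 3.29]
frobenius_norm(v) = 0.77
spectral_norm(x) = 5.13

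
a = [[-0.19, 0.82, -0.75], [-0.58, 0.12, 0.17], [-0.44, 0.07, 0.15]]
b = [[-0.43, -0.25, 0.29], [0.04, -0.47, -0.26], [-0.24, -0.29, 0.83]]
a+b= [[-0.62,0.57,-0.46], [-0.54,-0.35,-0.09], [-0.68,-0.22,0.98]]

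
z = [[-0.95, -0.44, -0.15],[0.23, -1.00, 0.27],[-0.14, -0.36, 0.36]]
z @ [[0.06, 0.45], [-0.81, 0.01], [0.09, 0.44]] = [[0.29, -0.5],[0.85, 0.21],[0.32, 0.09]]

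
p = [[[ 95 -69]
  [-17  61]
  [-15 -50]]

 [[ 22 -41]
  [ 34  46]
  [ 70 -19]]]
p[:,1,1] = [61, 46]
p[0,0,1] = -69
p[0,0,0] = 95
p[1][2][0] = 70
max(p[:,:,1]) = 61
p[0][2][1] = -50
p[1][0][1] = -41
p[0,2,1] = -50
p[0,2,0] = -15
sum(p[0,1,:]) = 44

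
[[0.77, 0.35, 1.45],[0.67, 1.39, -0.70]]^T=[[0.77, 0.67],[0.35, 1.39],[1.45, -0.7]]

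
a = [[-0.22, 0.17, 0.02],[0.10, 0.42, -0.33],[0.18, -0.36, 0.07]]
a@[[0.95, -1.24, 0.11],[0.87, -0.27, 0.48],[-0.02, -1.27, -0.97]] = [[-0.06, 0.2, 0.04], [0.47, 0.18, 0.53], [-0.14, -0.21, -0.22]]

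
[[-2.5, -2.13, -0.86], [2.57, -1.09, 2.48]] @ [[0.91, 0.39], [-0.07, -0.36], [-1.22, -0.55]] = [[-1.08, 0.26],[-0.61, 0.03]]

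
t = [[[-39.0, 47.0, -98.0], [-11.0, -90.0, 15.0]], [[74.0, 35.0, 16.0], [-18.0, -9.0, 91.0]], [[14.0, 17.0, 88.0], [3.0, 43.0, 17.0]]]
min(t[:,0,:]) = -98.0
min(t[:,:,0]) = -39.0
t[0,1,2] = 15.0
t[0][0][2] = -98.0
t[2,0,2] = 88.0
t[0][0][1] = 47.0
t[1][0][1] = 35.0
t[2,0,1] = 17.0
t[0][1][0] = -11.0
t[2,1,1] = 43.0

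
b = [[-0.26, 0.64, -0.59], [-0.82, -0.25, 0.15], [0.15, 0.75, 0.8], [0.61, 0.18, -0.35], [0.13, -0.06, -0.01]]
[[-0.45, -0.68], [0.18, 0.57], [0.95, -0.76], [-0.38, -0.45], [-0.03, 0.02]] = b @ [[-0.09, -0.34], [0.20, -1.08], [1.02, 0.13]]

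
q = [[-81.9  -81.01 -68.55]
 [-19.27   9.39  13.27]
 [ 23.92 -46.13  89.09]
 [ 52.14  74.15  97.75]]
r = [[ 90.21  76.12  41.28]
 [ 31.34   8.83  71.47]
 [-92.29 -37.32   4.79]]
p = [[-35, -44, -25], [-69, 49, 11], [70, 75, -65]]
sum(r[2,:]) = -124.82000000000001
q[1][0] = -19.27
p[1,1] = 49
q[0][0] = -81.9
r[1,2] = 71.47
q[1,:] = [-19.27, 9.39, 13.27]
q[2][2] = 89.09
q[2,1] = -46.13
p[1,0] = -69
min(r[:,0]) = -92.29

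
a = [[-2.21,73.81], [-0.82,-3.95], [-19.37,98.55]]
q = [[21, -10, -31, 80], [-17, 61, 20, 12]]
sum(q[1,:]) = 76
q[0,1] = -10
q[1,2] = 20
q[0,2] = -31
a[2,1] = 98.55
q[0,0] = 21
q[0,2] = -31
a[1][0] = -0.82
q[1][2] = 20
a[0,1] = 73.81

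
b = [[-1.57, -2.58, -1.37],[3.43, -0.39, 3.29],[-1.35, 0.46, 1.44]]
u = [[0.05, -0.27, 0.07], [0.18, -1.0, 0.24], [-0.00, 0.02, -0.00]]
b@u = [[-0.54, 2.98, -0.73], [0.1, -0.47, 0.15], [0.02, -0.07, 0.02]]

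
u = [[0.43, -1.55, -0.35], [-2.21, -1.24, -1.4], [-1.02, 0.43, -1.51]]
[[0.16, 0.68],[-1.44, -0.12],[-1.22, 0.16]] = u @[[0.39, 0.47],[-0.11, -0.2],[0.51, -0.48]]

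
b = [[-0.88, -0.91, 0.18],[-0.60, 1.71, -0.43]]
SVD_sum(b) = [[0.07, -0.82, 0.2], [-0.15, 1.75, -0.42]] + [[-0.95, -0.09, -0.02], [-0.45, -0.04, -0.01]]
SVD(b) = [[-0.43, 0.91],[0.91, 0.43]] @ diag([1.9970736972488279, 1.0562180872134779]) @ [[-0.08, 0.97, -0.23], [-1.00, -0.09, -0.02]]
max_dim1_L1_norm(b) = 2.74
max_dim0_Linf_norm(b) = 1.71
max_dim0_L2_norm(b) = 1.94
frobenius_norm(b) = 2.26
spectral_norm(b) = 2.00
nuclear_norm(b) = 3.05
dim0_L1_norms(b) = [1.48, 2.62, 0.61]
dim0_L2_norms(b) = [1.07, 1.94, 0.47]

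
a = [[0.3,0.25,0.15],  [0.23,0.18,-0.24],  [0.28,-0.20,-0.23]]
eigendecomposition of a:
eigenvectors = [[0.32, -0.85, 0.56], [-0.44, -0.49, -0.56], [-0.84, -0.20, 0.61]]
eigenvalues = [-0.44, 0.48, 0.21]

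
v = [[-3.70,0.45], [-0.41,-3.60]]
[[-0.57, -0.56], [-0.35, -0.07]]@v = [[2.34, 1.76], [1.32, 0.09]]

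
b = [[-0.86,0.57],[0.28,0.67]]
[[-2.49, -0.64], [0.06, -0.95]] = b@[[2.31, -0.15], [-0.88, -1.35]]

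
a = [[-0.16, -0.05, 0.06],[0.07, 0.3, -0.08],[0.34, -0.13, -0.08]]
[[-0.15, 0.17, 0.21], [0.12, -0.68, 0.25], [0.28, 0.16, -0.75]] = a @ [[0.50, -0.18, -1.94],[-0.06, -2.05, 1.11],[-1.29, 0.62, -0.68]]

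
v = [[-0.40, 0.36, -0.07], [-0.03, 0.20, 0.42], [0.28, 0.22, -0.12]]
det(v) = 0.09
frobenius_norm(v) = 0.81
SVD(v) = [[-0.88, -0.47, -0.12],[-0.46, 0.88, -0.1],[0.15, -0.04, -0.99]] @ diag([0.5719504619432697, 0.4348588947790341, 0.36982483788198567]) @ [[0.71, -0.65, -0.26], [0.34, 0.0, 0.94], [-0.61, -0.76, 0.23]]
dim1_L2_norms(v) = [0.54, 0.47, 0.38]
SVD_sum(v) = [[-0.36,0.33,0.13], [-0.19,0.17,0.07], [0.06,-0.06,-0.02]] + [[-0.07,  -0.00,  -0.19], [0.13,  0.0,  0.36], [-0.01,  -0.00,  -0.01]] + [[0.03, 0.03, -0.01], [0.02, 0.03, -0.01], [0.22, 0.28, -0.08]]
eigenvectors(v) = [[(-0.7+0j), (-0.7-0j), 0.31+0.00j], [(-0-0.4j), -0.00+0.40j, 0.82+0.00j], [(0.21+0.55j), 0.21-0.55j, (0.48+0j)]]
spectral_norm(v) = 0.57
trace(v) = -0.32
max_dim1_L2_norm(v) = 0.54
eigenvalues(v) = [(-0.38+0.26j), (-0.38-0.26j), (0.44+0j)]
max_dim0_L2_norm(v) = 0.49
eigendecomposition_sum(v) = [[-0.21+0.08j,(0.12+0.08j),-0.08-0.18j], [-0.05-0.12j,(-0.04+0.07j),0.10-0.04j], [0.12+0.14j,0.03-0.12j,-0.12+0.11j]] + [[(-0.21-0.08j), 0.12-0.08j, (-0.08+0.18j)], [(-0.05+0.12j), (-0.04-0.07j), 0.10+0.04j], [0.12-0.14j, 0.03+0.12j, (-0.12-0.11j)]] + [[(0.02+0j), (0.11-0j), (0.08+0j)], [(0.06+0j), (0.29-0j), (0.21+0j)], [(0.04+0j), 0.17-0.00j, (0.12+0j)]]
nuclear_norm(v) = 1.38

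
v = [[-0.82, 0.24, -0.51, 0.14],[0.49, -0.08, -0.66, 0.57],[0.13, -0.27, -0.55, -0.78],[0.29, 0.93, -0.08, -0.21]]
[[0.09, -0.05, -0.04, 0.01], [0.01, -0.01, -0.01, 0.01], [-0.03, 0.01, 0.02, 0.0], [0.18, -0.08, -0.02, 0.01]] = v@[[-0.02, 0.01, 0.03, -0.00], [0.2, -0.09, -0.03, 0.01], [-0.05, 0.03, 0.02, -0.01], [0.00, 0.0, -0.02, -0.0]]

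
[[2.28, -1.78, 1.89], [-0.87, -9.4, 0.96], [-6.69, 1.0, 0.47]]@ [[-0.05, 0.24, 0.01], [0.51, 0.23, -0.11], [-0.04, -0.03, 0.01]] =[[-1.1, 0.08, 0.24], [-4.79, -2.40, 1.03], [0.83, -1.39, -0.17]]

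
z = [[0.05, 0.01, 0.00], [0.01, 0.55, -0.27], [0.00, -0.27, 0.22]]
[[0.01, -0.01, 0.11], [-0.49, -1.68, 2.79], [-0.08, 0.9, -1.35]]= z@ [[0.80, 0.41, 1.18], [-2.70, -2.63, 5.13], [-3.67, 0.87, 0.16]]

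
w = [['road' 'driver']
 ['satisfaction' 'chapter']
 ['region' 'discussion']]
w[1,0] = 'satisfaction'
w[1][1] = 'chapter'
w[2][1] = 'discussion'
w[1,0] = 'satisfaction'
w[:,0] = ['road', 'satisfaction', 'region']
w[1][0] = 'satisfaction'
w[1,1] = 'chapter'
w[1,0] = 'satisfaction'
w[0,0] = 'road'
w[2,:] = ['region', 'discussion']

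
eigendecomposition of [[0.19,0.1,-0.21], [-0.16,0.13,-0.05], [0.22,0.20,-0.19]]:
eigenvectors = [[0.46+0.23j, (0.46-0.23j), -0.23+0.00j],[(0.14+0.46j), 0.14-0.46j, 0.90+0.00j],[(0.71+0j), (0.71-0j), 0.38+0.00j]]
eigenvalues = [(-0.01+0.2j), (-0.01-0.2j), (0.15+0j)]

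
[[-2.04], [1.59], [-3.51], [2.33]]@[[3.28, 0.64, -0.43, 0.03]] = [[-6.69, -1.31, 0.88, -0.06],[5.22, 1.02, -0.68, 0.05],[-11.51, -2.25, 1.51, -0.11],[7.64, 1.49, -1.00, 0.07]]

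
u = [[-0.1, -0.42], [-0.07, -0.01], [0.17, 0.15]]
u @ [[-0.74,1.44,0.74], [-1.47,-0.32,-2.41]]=[[0.69,  -0.01,  0.94], [0.07,  -0.1,  -0.03], [-0.35,  0.20,  -0.24]]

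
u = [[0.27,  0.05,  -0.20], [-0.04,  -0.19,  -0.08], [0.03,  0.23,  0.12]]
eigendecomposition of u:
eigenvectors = [[-0.99,-0.46,0.62], [0.1,0.61,-0.38], [-0.05,-0.65,0.68]]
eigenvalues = [0.25, -0.07, 0.02]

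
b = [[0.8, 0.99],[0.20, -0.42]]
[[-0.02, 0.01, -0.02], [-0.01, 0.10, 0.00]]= b @ [[-0.04,0.20,-0.01], [0.01,-0.15,-0.01]]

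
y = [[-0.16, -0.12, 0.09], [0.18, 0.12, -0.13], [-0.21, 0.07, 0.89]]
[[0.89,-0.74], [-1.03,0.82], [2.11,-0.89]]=y@[[-3.69, 3.82],[-1.29, 0.93],[1.60, -0.17]]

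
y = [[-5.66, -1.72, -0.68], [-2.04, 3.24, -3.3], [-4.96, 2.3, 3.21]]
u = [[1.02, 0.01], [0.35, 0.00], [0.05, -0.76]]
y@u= [[-6.41, 0.46],[-1.11, 2.49],[-4.09, -2.49]]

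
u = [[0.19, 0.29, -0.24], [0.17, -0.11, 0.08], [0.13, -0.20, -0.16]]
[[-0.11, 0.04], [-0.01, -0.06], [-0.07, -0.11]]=u @[[-0.19, -0.19], [-0.01, 0.34], [0.28, 0.08]]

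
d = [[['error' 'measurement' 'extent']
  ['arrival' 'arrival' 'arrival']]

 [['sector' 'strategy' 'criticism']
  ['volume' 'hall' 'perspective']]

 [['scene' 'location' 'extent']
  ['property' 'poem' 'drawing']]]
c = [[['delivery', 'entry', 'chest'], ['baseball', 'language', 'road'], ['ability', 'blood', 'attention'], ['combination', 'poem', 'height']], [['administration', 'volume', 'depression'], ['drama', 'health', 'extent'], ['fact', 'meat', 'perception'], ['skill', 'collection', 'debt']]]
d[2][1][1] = 'poem'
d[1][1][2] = 'perspective'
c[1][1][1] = 'health'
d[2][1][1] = 'poem'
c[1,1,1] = 'health'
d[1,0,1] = 'strategy'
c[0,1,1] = 'language'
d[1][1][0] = 'volume'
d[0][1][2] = 'arrival'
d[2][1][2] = 'drawing'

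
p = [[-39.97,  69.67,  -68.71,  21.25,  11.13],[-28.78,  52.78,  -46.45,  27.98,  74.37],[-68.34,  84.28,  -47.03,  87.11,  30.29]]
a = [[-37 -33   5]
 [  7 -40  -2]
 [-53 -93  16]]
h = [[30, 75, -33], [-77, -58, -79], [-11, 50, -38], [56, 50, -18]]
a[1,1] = -40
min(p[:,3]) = 21.25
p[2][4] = 30.29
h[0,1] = 75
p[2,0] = -68.34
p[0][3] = 21.25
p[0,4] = 11.13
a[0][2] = 5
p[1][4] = 74.37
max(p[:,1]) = 84.28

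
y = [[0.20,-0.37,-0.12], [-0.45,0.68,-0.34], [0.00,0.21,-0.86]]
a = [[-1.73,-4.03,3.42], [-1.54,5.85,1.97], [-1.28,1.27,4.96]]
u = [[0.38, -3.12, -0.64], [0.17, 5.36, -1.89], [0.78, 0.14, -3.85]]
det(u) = -2.52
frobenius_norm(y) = 1.32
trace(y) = 0.02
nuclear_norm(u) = 10.59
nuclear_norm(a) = 14.97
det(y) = 0.05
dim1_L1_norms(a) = [9.18, 9.36, 7.51]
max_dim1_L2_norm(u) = 5.69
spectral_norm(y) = 1.12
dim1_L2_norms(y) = [0.44, 0.88, 0.89]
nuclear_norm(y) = 1.89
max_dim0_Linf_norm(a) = 5.85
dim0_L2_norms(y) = [0.49, 0.8, 0.93]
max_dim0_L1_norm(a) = 11.15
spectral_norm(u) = 6.46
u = y @ a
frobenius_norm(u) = 7.62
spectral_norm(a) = 7.42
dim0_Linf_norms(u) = [0.78, 5.36, 3.85]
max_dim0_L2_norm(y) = 0.93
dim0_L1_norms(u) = [1.33, 8.62, 6.38]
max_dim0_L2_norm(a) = 7.22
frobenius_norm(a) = 9.96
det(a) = -47.57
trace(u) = 1.89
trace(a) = 9.08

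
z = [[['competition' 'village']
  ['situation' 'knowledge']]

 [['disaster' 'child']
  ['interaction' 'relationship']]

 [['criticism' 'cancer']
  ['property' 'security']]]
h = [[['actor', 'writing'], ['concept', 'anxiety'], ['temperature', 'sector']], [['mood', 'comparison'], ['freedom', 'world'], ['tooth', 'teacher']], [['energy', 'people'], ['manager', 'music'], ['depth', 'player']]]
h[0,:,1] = ['writing', 'anxiety', 'sector']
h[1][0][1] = 'comparison'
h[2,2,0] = 'depth'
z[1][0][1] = 'child'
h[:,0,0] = ['actor', 'mood', 'energy']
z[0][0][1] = 'village'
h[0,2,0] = 'temperature'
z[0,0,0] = 'competition'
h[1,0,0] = 'mood'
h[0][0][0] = 'actor'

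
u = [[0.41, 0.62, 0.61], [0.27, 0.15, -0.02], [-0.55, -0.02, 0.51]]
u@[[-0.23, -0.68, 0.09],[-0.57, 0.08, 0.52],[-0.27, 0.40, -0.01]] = [[-0.61, 0.01, 0.35], [-0.14, -0.18, 0.1], [0.0, 0.58, -0.06]]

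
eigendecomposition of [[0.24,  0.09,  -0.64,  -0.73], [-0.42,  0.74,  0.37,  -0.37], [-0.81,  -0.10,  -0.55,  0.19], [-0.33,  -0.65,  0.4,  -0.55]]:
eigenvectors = [[-0.07-0.56j,  (-0.07+0.56j),  (0.31-0.29j),  0.31+0.29j], [(0.67+0j),  (0.67-0j),  -0.06-0.21j,  (-0.06+0.21j)], [0.05+0.33j,  (0.05-0.33j),  0.63+0.00j,  (0.63-0j)], [-0.20+0.27j,  -0.20-0.27j,  (-0.13-0.6j),  (-0.13+0.6j)]]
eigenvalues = [(0.92+0.39j), (0.92-0.39j), (-0.98+0.22j), (-0.98-0.22j)]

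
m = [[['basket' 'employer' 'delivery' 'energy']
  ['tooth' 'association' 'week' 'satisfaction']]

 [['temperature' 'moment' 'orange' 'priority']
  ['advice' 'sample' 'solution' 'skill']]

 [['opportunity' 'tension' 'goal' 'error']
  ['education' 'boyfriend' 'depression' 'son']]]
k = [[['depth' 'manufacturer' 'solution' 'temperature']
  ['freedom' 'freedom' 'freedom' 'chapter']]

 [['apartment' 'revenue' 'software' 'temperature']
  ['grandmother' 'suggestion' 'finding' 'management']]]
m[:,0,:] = [['basket', 'employer', 'delivery', 'energy'], ['temperature', 'moment', 'orange', 'priority'], ['opportunity', 'tension', 'goal', 'error']]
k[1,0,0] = 'apartment'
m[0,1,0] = 'tooth'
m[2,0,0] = 'opportunity'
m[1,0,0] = 'temperature'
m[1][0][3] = 'priority'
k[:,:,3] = [['temperature', 'chapter'], ['temperature', 'management']]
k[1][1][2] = 'finding'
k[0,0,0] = 'depth'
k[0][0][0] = 'depth'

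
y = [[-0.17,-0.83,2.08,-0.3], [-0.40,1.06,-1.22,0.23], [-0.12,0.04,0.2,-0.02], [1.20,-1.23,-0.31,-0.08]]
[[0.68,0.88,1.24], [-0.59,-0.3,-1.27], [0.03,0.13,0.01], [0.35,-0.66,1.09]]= y@ [[0.40, 0.65, 0.74], [0.03, 1.01, -0.31], [0.35, 0.79, 0.55], [-0.15, -0.62, 0.12]]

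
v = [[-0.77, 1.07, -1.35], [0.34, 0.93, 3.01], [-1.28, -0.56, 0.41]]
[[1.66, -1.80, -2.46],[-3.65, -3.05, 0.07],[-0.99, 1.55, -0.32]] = v@[[0.3, -0.31, 0.90], [0.14, -2.26, -1.26], [-1.29, -0.28, 0.31]]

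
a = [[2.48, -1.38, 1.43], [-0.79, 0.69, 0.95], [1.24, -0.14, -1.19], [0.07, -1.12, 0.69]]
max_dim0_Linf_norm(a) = 2.48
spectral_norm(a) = 3.39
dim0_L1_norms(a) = [4.58, 3.33, 4.26]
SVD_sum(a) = [[2.52,-1.59,0.98], [-0.55,0.35,-0.21], [0.56,-0.35,0.22], [0.67,-0.43,0.26]] + [[-0.17, -0.03, 0.38],[-0.45, -0.09, 1.03],[0.63, 0.12, -1.44],[-0.28, -0.05, 0.63]] + [[0.13, 0.24, 0.08], [0.22, 0.43, 0.13], [0.05, 0.09, 0.03], [-0.33, -0.64, -0.2]]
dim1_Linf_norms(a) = [2.48, 0.95, 1.24, 1.12]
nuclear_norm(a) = 6.44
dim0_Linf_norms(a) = [2.48, 1.38, 1.43]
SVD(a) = [[-0.92, -0.2, -0.3], [0.2, -0.54, -0.53], [-0.21, 0.75, -0.11], [-0.25, -0.33, 0.79]] @ diag([3.393044256583033, 2.097548611295366, 0.9479665058016385]) @ [[-0.8, 0.51, -0.31],[0.4, 0.08, -0.91],[-0.44, -0.86, -0.27]]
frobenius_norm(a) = 4.10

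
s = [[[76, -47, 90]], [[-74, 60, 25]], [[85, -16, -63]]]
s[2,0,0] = 85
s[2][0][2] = -63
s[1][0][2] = 25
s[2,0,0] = 85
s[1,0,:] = [-74, 60, 25]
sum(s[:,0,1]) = -3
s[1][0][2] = 25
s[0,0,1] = -47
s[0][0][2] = 90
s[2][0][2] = -63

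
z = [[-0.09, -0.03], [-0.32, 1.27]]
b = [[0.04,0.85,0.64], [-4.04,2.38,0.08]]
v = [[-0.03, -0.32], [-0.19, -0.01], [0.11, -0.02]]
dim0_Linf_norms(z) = [0.32, 1.27]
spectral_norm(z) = 1.31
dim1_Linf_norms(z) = [0.09, 1.27]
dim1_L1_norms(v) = [0.35, 0.2, 0.13]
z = b @ v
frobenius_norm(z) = 1.31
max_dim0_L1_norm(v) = 0.35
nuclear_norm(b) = 5.69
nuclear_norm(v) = 0.54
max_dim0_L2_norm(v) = 0.32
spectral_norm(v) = 0.32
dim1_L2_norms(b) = [1.06, 4.69]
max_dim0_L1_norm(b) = 4.08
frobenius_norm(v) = 0.39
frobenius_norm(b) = 4.81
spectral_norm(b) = 4.71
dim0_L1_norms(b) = [4.08, 3.23, 0.72]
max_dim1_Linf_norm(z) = 1.27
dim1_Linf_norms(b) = [0.85, 4.04]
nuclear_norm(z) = 1.40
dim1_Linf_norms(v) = [0.32, 0.19, 0.11]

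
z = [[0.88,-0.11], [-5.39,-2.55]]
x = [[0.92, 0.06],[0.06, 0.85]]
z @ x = [[0.80,-0.04], [-5.11,-2.49]]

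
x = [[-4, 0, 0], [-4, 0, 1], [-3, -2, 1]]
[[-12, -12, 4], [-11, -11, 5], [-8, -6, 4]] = x @ [[3, 3, -1], [0, -1, 0], [1, 1, 1]]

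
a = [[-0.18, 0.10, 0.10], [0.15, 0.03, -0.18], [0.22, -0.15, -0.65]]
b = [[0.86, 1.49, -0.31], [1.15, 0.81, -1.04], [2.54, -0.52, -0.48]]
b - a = [[1.04, 1.39, -0.41], [1.0, 0.78, -0.86], [2.32, -0.37, 0.17]]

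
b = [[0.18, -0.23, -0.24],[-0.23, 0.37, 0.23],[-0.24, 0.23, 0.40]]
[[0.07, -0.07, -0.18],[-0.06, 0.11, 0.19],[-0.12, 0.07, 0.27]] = b @ [[0.47, 0.21, -0.14], [0.21, 0.37, 0.09], [-0.14, 0.09, 0.54]]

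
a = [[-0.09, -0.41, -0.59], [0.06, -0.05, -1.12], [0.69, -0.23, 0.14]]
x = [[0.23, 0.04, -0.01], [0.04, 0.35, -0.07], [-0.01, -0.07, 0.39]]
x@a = [[-0.03, -0.09, -0.18], [-0.03, -0.02, -0.43], [0.27, -0.08, 0.14]]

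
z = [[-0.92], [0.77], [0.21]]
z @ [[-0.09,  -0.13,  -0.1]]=[[0.08, 0.12, 0.09], [-0.07, -0.10, -0.08], [-0.02, -0.03, -0.02]]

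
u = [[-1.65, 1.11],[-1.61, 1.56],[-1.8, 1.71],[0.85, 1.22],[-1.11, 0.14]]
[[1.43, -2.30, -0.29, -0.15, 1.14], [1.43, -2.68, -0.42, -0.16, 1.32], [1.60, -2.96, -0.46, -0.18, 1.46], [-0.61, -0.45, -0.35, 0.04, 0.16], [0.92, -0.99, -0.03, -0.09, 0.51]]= u @ [[-0.82, 0.78, -0.01, 0.08, -0.41], [0.07, -0.91, -0.28, -0.02, 0.42]]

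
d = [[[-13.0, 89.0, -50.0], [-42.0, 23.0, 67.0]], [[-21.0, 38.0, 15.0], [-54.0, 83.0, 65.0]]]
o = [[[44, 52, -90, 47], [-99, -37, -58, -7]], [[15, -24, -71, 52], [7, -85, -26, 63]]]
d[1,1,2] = 65.0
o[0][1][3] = -7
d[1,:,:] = [[-21.0, 38.0, 15.0], [-54.0, 83.0, 65.0]]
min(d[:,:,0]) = -54.0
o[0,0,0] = 44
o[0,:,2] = [-90, -58]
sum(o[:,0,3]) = 99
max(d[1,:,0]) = -21.0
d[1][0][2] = 15.0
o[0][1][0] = -99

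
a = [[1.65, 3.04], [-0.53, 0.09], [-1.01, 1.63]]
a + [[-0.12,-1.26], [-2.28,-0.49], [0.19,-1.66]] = [[1.53,1.78], [-2.81,-0.4], [-0.82,-0.03]]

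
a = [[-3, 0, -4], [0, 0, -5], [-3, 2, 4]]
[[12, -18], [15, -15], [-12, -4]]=a @[[0, 2], [0, -5], [-3, 3]]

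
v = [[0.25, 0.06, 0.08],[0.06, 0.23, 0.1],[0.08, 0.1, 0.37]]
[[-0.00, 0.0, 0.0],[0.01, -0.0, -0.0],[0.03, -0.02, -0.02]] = v@ [[-0.04, 0.03, 0.04], [0.00, -0.00, -0.00], [0.08, -0.06, -0.07]]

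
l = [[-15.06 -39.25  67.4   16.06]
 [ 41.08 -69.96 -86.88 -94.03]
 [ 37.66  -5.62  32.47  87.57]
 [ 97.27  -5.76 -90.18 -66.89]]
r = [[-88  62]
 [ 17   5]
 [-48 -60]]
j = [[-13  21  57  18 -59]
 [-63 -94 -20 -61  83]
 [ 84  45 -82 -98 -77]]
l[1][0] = 41.08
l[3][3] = -66.89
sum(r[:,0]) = -119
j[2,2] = -82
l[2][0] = 37.66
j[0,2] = 57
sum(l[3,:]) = -65.56000000000002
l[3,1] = -5.76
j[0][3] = 18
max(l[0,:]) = 67.4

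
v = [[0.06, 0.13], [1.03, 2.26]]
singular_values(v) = [2.49, 0.0]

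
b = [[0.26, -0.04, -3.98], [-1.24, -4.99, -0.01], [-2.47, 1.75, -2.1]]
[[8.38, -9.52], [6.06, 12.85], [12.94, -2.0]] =b @ [[-3.5, -2.49], [-0.34, -1.96], [-2.33, 2.25]]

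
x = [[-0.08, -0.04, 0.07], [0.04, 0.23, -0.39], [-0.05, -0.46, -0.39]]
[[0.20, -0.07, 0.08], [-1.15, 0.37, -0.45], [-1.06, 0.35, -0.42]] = x @ [[0.07, -0.02, 0.03], [-0.14, 0.04, -0.05], [2.87, -0.93, 1.12]]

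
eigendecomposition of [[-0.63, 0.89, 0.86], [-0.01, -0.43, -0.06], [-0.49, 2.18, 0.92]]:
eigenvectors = [[-0.63, -0.75, -0.96],[0.07, 0.11, -0.26],[-0.77, -0.65, 0.07]]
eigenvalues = [0.32, -0.01, -0.45]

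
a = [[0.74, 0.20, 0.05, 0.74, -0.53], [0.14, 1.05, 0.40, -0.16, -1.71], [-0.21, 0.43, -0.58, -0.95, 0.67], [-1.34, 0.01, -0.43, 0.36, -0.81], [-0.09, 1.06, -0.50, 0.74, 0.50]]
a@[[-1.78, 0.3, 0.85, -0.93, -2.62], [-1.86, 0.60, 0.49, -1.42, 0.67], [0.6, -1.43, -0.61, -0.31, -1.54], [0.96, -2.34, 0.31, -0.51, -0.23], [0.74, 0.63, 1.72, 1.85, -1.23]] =[[-1.34, -1.80, 0.01, -2.35, -1.4], [-3.38, -0.60, -2.60, -4.83, 1.86], [-1.19, 3.67, 1.24, 1.49, 1.13], [1.85, -1.13, -2.15, -0.32, 5.09], [-1.03, -0.09, 1.84, -0.72, 0.93]]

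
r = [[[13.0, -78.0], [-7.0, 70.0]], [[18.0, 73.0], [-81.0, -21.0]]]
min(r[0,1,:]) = -7.0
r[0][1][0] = -7.0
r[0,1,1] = 70.0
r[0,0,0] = 13.0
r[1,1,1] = -21.0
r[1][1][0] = -81.0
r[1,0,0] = 18.0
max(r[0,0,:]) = 13.0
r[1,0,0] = 18.0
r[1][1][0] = -81.0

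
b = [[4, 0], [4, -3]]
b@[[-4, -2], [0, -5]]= [[-16, -8], [-16, 7]]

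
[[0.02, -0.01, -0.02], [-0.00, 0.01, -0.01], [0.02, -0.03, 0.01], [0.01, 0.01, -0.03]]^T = [[0.02, -0.00, 0.02, 0.01], [-0.01, 0.01, -0.03, 0.01], [-0.02, -0.01, 0.01, -0.03]]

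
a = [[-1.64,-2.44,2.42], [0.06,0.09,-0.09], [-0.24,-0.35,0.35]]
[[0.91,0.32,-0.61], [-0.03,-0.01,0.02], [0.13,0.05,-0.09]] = a @ [[-0.17, -0.27, 0.3], [0.04, 0.23, 0.04], [0.30, 0.18, -0.01]]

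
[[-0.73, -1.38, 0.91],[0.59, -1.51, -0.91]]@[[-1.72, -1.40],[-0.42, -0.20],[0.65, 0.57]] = [[2.43, 1.82], [-0.97, -1.04]]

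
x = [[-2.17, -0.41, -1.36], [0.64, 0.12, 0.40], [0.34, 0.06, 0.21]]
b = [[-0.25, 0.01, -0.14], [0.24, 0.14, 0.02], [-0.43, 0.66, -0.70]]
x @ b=[[1.03, -0.98, 1.25],[-0.3, 0.29, -0.37],[-0.16, 0.15, -0.19]]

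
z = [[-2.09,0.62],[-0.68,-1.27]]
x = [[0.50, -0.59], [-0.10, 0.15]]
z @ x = [[-1.11,1.33], [-0.21,0.21]]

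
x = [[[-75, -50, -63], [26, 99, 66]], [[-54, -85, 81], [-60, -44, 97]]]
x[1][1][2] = 97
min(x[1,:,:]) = -85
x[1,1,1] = -44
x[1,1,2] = 97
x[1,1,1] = -44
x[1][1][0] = -60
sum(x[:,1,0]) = -34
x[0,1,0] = 26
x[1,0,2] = 81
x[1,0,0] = -54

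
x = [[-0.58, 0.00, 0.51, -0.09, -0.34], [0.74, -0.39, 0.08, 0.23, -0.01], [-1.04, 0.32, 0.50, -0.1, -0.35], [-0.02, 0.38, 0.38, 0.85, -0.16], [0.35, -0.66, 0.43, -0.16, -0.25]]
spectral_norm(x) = 1.68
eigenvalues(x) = [(-0.43+0.76j), (-0.43-0.76j), (0.97+0j), 0j, (0.01+0j)]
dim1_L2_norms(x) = [0.85, 0.87, 1.25, 1.02, 0.91]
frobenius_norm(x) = 2.22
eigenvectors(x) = [[(-0.26-0.32j),  (-0.26+0.32j),  -0.00+0.00j,  -0.29+0.00j,  (-0.46+0j)], [-0.33+0.26j,  (-0.33-0.26j),  (-0.17+0j),  (-0.44+0j),  (-0.65+0j)], [(-0.03-0.47j),  (-0.03+0.47j),  (-0.05+0j),  (-0.59+0j),  -0.34+0.00j], [-0.01+0.05j,  -0.01-0.05j,  -0.96+0.00j,  0.36+0.00j,  0.47+0.00j], [(-0.65+0j),  -0.65-0.00j,  (0.2+0j),  (-0.49+0j),  (0.16+0j)]]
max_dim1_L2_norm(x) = 1.25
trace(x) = 0.13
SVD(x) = [[-0.44, 0.25, -0.34, -0.32, -0.73], [0.44, -0.06, -0.44, -0.74, 0.25], [-0.74, 0.15, -0.12, -0.17, 0.63], [-0.18, -0.81, -0.51, 0.25, -0.05], [0.20, 0.51, -0.65, 0.51, 0.13]] @ diag([1.679023321802325, 1.0250875537942448, 1.0217638825614366, 0.016555145659816337, 0.0008290628324747295]) @ [[0.85,-0.36,-0.32,0.02,0.23], [-0.14,-0.56,0.11,-0.80,-0.13], [-0.22,0.36,-0.72,-0.38,0.4], [-0.38,-0.50,0.08,0.32,0.70], [0.27,0.41,0.60,-0.35,0.53]]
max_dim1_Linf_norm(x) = 1.04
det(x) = 0.00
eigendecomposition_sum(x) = [[(-0.29+0.37j), (-0-0.23j), 0.26+0.00j, -0.05+0.04j, -0.17+0.02j], [0.38+0.30j, (-0.24+0j), -0.26j, (0.04+0.05j), 0.02+0.17j], [-0.52+0.16j, 0.15-0.22j, (0.24+0.17j), (-0.07+0.01j), (-0.17-0.09j)], [0.06-0.00j, (-0.02+0.02j), -0.02-0.02j, 0.01+0.00j, (0.02+0.01j)], [(0.16+0.73j), -0.29-0.22j, 0.26-0.31j, (0.01+0.1j), (-0.15+0.22j)]] + [[(-0.29-0.37j), (-0+0.23j), 0.26-0.00j, -0.05-0.04j, -0.17-0.02j], [0.38-0.30j, (-0.24-0j), 0.26j, 0.04-0.05j, 0.02-0.17j], [-0.52-0.16j, 0.15+0.22j, 0.24-0.17j, (-0.07-0.01j), (-0.17+0.09j)], [0.06+0.00j, (-0.02-0.02j), (-0.02+0.02j), 0.01-0.00j, 0.02-0.01j], [(0.16-0.73j), (-0.29+0.22j), (0.26+0.31j), (0.01-0.1j), (-0.15-0.22j)]] + [[(-0+0j), 0j, 0.00-0.00j, 0j, -0.00-0.00j], [-0.02+0.00j, 0.08+0.00j, (0.07-0j), (0.15+0j), (-0.03-0j)], [(-0.01+0j), 0.02+0.00j, 0.02-0.00j, 0.04+0.00j, -0.01-0.00j], [(-0.13+0j), 0.43+0.00j, (0.42-0j), (0.83+0j), -0.20-0.00j], [(0.03-0j), -0.09-0.00j, -0.09+0.00j, (-0.17-0j), 0.04+0.00j]] + [[(-0+0j), 0j, 0.00-0.00j, -0.00+0.00j, 0j], [(-0+0j), 0.00+0.00j, -0j, (-0+0j), 0.00+0.00j], [-0.00+0.00j, 0.00+0.00j, -0j, (-0+0j), 0.00+0.00j], [0.00-0.00j, -0.00-0.00j, -0.00+0.00j, -0j, (-0-0j)], [(-0+0j), 0.00+0.00j, -0j, (-0+0j), 0.00+0.00j]] + [[0.01-0.00j,0.00+0.00j,-0.00+0.00j,(-0-0j),-0.00-0.00j], [0.01-0.00j,(0.01+0j),(-0+0j),-0.00-0.00j,-0.01-0.00j], [(0.01-0j),0j,-0.00+0.00j,(-0-0j),(-0-0j)], [(-0.01+0j),-0.00-0.00j,-0j,0j,0.00+0.00j], [-0.00+0.00j,(-0-0j),-0j,0j,0j]]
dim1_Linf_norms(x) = [0.58, 0.74, 1.04, 0.85, 0.66]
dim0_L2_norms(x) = [1.45, 0.91, 0.92, 0.91, 0.57]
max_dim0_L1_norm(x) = 2.73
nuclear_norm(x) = 3.74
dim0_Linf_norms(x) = [1.04, 0.66, 0.51, 0.85, 0.35]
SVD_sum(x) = [[-0.62,0.27,0.23,-0.01,-0.17], [0.63,-0.27,-0.24,0.01,0.17], [-1.05,0.45,0.39,-0.02,-0.28], [-0.25,0.11,0.09,-0.01,-0.07], [0.29,-0.12,-0.11,0.01,0.08]] + [[-0.04,-0.14,0.03,-0.20,-0.03], [0.01,0.03,-0.01,0.05,0.01], [-0.02,-0.09,0.02,-0.12,-0.02], [0.12,0.46,-0.09,0.66,0.11], [-0.08,-0.29,0.06,-0.42,-0.07]] + [[0.07, -0.12, 0.25, 0.13, -0.14], [0.1, -0.16, 0.32, 0.17, -0.18], [0.03, -0.04, 0.09, 0.05, -0.05], [0.11, -0.19, 0.38, 0.20, -0.21], [0.14, -0.24, 0.48, 0.25, -0.26]] + [[0.0, 0.0, -0.00, -0.0, -0.0], [0.0, 0.01, -0.0, -0.0, -0.01], [0.0, 0.00, -0.00, -0.0, -0.0], [-0.00, -0.0, 0.00, 0.0, 0.00], [-0.0, -0.0, 0.00, 0.00, 0.01]] + [[-0.0, -0.00, -0.00, 0.0, -0.0], [0.0, 0.00, 0.0, -0.0, 0.0], [0.00, 0.00, 0.00, -0.0, 0.00], [-0.00, -0.00, -0.00, 0.0, -0.0], [0.00, 0.0, 0.0, -0.0, 0.0]]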